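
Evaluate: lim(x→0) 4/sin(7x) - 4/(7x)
This is an ∞-∞ indeterminate form.

Combine fractions or rationalize to convert ∞-∞ to 0/0 form:
  lim(x→0) 4/sin(7x) - 4/(7x) = 0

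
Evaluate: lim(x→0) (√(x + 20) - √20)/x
This is a standard limit.

Factor or rationalize the expression:
  lim(x→0) (√(x + 20) - √20)/x = sqrt(5)/20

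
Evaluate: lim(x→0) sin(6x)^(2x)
This is an exponential indeterminate form.

For exponential indeterminate forms, take the natural log:
  Let L = lim(x→0) sin(6x)^(2x)
  Then ln(L) = lim(x→0) [exponent × ln(base)]
  Evaluate using L'Hôpital or standard limits, then exponentiate.
  L = 1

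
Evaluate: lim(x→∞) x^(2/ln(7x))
This is an exponential indeterminate form.

For exponential indeterminate forms, take the natural log:
  Let L = lim(x→∞) x^(2/ln(7x))
  Then ln(L) = lim(x→∞) [exponent × ln(base)]
  Evaluate using L'Hôpital or standard limits, then exponentiate.
  L = e²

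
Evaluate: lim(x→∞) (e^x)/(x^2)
This is an ∞/∞ indeterminate form.

Apply L'Hôpital's rule: differentiate numerator and denominator separately.
  f(x) = e^(x)   ⇒   f'(x) = e^(x)
  g(x) = x^2   ⇒   g'(x) = 2·x
  lim(x→∞) f'(x)/g'(x) = lim(x→∞) (e^(x))/(2·x)
  = ∞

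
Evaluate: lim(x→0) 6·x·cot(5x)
This is a 0·∞ indeterminate form.

Rewrite 0·∞ as a quotient (0/0 or ∞/∞ form), then apply L'Hôpital's rule:
  lim(x→0) 6·x·cot(5x) = 6/5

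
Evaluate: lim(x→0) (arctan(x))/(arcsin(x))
This is a 0/0 indeterminate form.

Apply L'Hôpital's rule: differentiate numerator and denominator separately.
  f(x) = atan(x)   ⇒   f'(x) = 1/(x^2 + 1)
  g(x) = asin(x)   ⇒   g'(x) = 1/sqrt(1 - x^2)
  lim(x→0) f'(x)/g'(x) = lim(x→0) (1/(x^2 + 1))/(1/sqrt(1 - x^2))
  = 1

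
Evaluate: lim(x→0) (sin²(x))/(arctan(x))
This is a 0/0 indeterminate form.

Apply L'Hôpital's rule: differentiate numerator and denominator separately.
  f(x) = sin(x)^2   ⇒   f'(x) = 2·sin(x)·cos(x)
  g(x) = atan(x)   ⇒   g'(x) = 1/(x^2 + 1)
  lim(x→0) f'(x)/g'(x) = lim(x→0) (2·sin(x)·cos(x))/(1/(x^2 + 1))
  = 0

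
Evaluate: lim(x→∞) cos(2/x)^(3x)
This is an exponential indeterminate form.

For exponential indeterminate forms, take the natural log:
  Let L = lim(x→∞) cos(2/x)^(3x)
  Then ln(L) = lim(x→∞) [exponent × ln(base)]
  Evaluate using L'Hôpital or standard limits, then exponentiate.
  L = 1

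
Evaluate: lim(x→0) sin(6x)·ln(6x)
This is a 0·∞ indeterminate form.

Rewrite 0·∞ as a quotient (0/0 or ∞/∞ form), then apply L'Hôpital's rule:
  lim(x→0) sin(6x)·ln(6x) = 0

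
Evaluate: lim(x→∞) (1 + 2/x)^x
This is an exponential indeterminate form.

For exponential indeterminate forms, take the natural log:
  Let L = lim(x→∞) (1 + 2/x)^x
  Then ln(L) = lim(x→∞) [exponent × ln(base)]
  Evaluate using L'Hôpital or standard limits, then exponentiate.
  L = e²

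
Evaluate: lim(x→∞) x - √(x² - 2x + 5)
This is an ∞-∞ indeterminate form.

Combine fractions or rationalize to convert ∞-∞ to 0/0 form:
  lim(x→∞) x - √(x² - 2x + 5) = 1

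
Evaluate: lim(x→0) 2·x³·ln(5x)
This is a 0·∞ indeterminate form.

Rewrite 0·∞ as a quotient (0/0 or ∞/∞ form), then apply L'Hôpital's rule:
  lim(x→0) 2·x³·ln(5x) = 0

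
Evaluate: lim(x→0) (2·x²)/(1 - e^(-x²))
This is a 0/0 indeterminate form.

Apply L'Hôpital's rule: differentiate numerator and denominator separately.
  f(x) = 2·x^2   ⇒   f'(x) = 4·x
  g(x) = 1 - e^(-x^2)   ⇒   g'(x) = 2·x·e^(-x^2)
  lim(x→0) f'(x)/g'(x) = lim(x→0) (4·x)/(2·x·e^(-x^2))
  = 2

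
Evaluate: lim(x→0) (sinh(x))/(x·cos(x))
This is a 0/0 indeterminate form.

Apply L'Hôpital's rule: differentiate numerator and denominator separately.
  f(x) = sinh(x)   ⇒   f'(x) = cosh(x)
  g(x) = x·cos(x)   ⇒   g'(x) = -x·sin(x) + cos(x)
  lim(x→0) f'(x)/g'(x) = lim(x→0) (cosh(x))/(-x·sin(x) + cos(x))
  = 1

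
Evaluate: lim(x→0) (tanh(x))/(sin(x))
This is a 0/0 indeterminate form.

Apply L'Hôpital's rule: differentiate numerator and denominator separately.
  f(x) = tanh(x)   ⇒   f'(x) = 1 - tanh(x)^2
  g(x) = sin(x)   ⇒   g'(x) = cos(x)
  lim(x→0) f'(x)/g'(x) = lim(x→0) (1 - tanh(x)^2)/(cos(x))
  = 1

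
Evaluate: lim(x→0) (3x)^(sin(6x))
This is an exponential indeterminate form.

For exponential indeterminate forms, take the natural log:
  Let L = lim(x→0) (3x)^(sin(6x))
  Then ln(L) = lim(x→0) [exponent × ln(base)]
  Evaluate using L'Hôpital or standard limits, then exponentiate.
  L = 1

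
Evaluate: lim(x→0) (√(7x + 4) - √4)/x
This is a standard limit.

Factor or rationalize the expression:
  lim(x→0) (√(7x + 4) - √4)/x = 7/4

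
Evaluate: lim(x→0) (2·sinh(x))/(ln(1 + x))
This is a 0/0 indeterminate form.

Apply L'Hôpital's rule: differentiate numerator and denominator separately.
  f(x) = 2·sinh(x)   ⇒   f'(x) = 2·cosh(x)
  g(x) = ln(x + 1)   ⇒   g'(x) = 1/(x + 1)
  lim(x→0) f'(x)/g'(x) = lim(x→0) (2·cosh(x))/(1/(x + 1))
  = 2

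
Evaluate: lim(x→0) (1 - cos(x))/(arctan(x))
This is a 0/0 indeterminate form.

Apply L'Hôpital's rule: differentiate numerator and denominator separately.
  f(x) = 1 - cos(x)   ⇒   f'(x) = sin(x)
  g(x) = atan(x)   ⇒   g'(x) = 1/(x^2 + 1)
  lim(x→0) f'(x)/g'(x) = lim(x→0) (sin(x))/(1/(x^2 + 1))
  = 0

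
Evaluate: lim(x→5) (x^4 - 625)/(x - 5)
This is a standard limit.

Factor or rationalize the expression:
  lim(x→5) (x^4 - 625)/(x - 5) = 500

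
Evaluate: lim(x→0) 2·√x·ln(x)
This is a 0·∞ indeterminate form.

Rewrite 0·∞ as a quotient (0/0 or ∞/∞ form), then apply L'Hôpital's rule:
  lim(x→0) 2·√x·ln(x) = 0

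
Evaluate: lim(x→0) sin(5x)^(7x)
This is an exponential indeterminate form.

For exponential indeterminate forms, take the natural log:
  Let L = lim(x→0) sin(5x)^(7x)
  Then ln(L) = lim(x→0) [exponent × ln(base)]
  Evaluate using L'Hôpital or standard limits, then exponentiate.
  L = 1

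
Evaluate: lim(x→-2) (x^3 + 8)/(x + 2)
This is a standard limit.

Factor or rationalize the expression:
  lim(x→-2) (x^3 + 8)/(x + 2) = 12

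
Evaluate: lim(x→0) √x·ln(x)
This is a 0·∞ indeterminate form.

Rewrite 0·∞ as a quotient (0/0 or ∞/∞ form), then apply L'Hôpital's rule:
  lim(x→0) √x·ln(x) = 0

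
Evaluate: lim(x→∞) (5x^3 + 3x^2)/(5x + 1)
This is an ∞/∞ indeterminate form.

Apply L'Hôpital's rule: differentiate numerator and denominator separately.
  f(x) = 5·x^3 + 3·x^2   ⇒   f'(x) = 15·x^2 + 6·x
  g(x) = 5·x + 1   ⇒   g'(x) = 5
  lim(x→∞) f'(x)/g'(x) = lim(x→∞) (15·x^2 + 6·x)/(5)
  = ∞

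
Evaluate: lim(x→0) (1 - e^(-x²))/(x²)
This is a 0/0 indeterminate form.

Apply L'Hôpital's rule: differentiate numerator and denominator separately.
  f(x) = 1 - e^(-x^2)   ⇒   f'(x) = 2·x·e^(-x^2)
  g(x) = x^2   ⇒   g'(x) = 2·x
  lim(x→0) f'(x)/g'(x) = lim(x→0) (2·x·e^(-x^2))/(2·x)
  = 1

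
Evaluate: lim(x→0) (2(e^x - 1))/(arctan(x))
This is a 0/0 indeterminate form.

Apply L'Hôpital's rule: differentiate numerator and denominator separately.
  f(x) = 2·e^(x) - 2   ⇒   f'(x) = 2·e^(x)
  g(x) = atan(x)   ⇒   g'(x) = 1/(x^2 + 1)
  lim(x→0) f'(x)/g'(x) = lim(x→0) (2·e^(x))/(1/(x^2 + 1))
  = 2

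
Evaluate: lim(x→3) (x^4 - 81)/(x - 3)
This is a standard limit.

Factor or rationalize the expression:
  lim(x→3) (x^4 - 81)/(x - 3) = 108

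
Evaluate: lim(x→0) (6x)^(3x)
This is an exponential indeterminate form.

For exponential indeterminate forms, take the natural log:
  Let L = lim(x→0) (6x)^(3x)
  Then ln(L) = lim(x→0) [exponent × ln(base)]
  Evaluate using L'Hôpital or standard limits, then exponentiate.
  L = 1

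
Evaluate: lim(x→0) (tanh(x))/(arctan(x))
This is a 0/0 indeterminate form.

Apply L'Hôpital's rule: differentiate numerator and denominator separately.
  f(x) = tanh(x)   ⇒   f'(x) = 1 - tanh(x)^2
  g(x) = atan(x)   ⇒   g'(x) = 1/(x^2 + 1)
  lim(x→0) f'(x)/g'(x) = lim(x→0) (1 - tanh(x)^2)/(1/(x^2 + 1))
  = 1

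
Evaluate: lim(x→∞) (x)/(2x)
This is an ∞/∞ indeterminate form.

Apply L'Hôpital's rule: differentiate numerator and denominator separately.
  f(x) = x   ⇒   f'(x) = 1
  g(x) = 2·x   ⇒   g'(x) = 2
  lim(x→∞) f'(x)/g'(x) = lim(x→∞) (1)/(2)
  = 1/2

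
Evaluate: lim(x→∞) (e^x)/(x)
This is an ∞/∞ indeterminate form.

Apply L'Hôpital's rule: differentiate numerator and denominator separately.
  f(x) = e^(x)   ⇒   f'(x) = e^(x)
  g(x) = x   ⇒   g'(x) = 1
  lim(x→∞) f'(x)/g'(x) = lim(x→∞) (e^(x))/(1)
  = ∞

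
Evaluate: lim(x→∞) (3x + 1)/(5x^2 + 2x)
This is an ∞/∞ indeterminate form.

Apply L'Hôpital's rule: differentiate numerator and denominator separately.
  f(x) = 3·x + 1   ⇒   f'(x) = 3
  g(x) = 5·x^2 + 2·x   ⇒   g'(x) = 10·x + 2
  lim(x→∞) f'(x)/g'(x) = lim(x→∞) (3)/(10·x + 2)
  = 0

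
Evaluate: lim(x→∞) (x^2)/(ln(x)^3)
This is an ∞/∞ indeterminate form.

Apply L'Hôpital's rule: differentiate numerator and denominator separately.
  f(x) = x^2   ⇒   f'(x) = 2·x
  g(x) = ln(x)^3   ⇒   g'(x) = 3·ln(x)^2/x
  lim(x→∞) f'(x)/g'(x) = lim(x→∞) (2·x)/(3·ln(x)^2/x)
  = ∞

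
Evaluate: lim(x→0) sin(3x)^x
This is an exponential indeterminate form.

For exponential indeterminate forms, take the natural log:
  Let L = lim(x→0) sin(3x)^x
  Then ln(L) = lim(x→0) [exponent × ln(base)]
  Evaluate using L'Hôpital or standard limits, then exponentiate.
  L = 1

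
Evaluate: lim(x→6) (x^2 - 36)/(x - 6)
This is a standard limit.

Factor or rationalize the expression:
  lim(x→6) (x^2 - 36)/(x - 6) = 12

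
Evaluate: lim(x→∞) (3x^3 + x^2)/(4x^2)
This is an ∞/∞ indeterminate form.

Apply L'Hôpital's rule: differentiate numerator and denominator separately.
  f(x) = 3·x^3 + x^2   ⇒   f'(x) = 9·x^2 + 2·x
  g(x) = 4·x^2   ⇒   g'(x) = 8·x
  lim(x→∞) f'(x)/g'(x) = lim(x→∞) (9·x^2 + 2·x)/(8·x)
  = ∞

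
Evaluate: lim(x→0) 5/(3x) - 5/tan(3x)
This is an ∞-∞ indeterminate form.

Combine fractions or rationalize to convert ∞-∞ to 0/0 form:
  lim(x→0) 5/(3x) - 5/tan(3x) = 0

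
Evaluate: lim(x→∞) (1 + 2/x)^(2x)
This is an exponential indeterminate form.

For exponential indeterminate forms, take the natural log:
  Let L = lim(x→∞) (1 + 2/x)^(2x)
  Then ln(L) = lim(x→∞) [exponent × ln(base)]
  Evaluate using L'Hôpital or standard limits, then exponentiate.
  L = e^(4)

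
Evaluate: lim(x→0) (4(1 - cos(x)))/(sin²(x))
This is a 0/0 indeterminate form.

Apply L'Hôpital's rule: differentiate numerator and denominator separately.
  f(x) = 4 - 4·cos(x)   ⇒   f'(x) = 4·sin(x)
  g(x) = sin(x)^2   ⇒   g'(x) = 2·sin(x)·cos(x)
  lim(x→0) f'(x)/g'(x) = lim(x→0) (4·sin(x))/(2·sin(x)·cos(x))
  = 2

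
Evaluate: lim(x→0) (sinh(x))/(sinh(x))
This is a 0/0 indeterminate form.

Apply L'Hôpital's rule: differentiate numerator and denominator separately.
  f(x) = sinh(x)   ⇒   f'(x) = cosh(x)
  g(x) = sinh(x)   ⇒   g'(x) = cosh(x)
  lim(x→0) f'(x)/g'(x) = lim(x→0) (cosh(x))/(cosh(x))
  = 1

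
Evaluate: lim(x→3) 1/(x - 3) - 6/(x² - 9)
This is an ∞-∞ indeterminate form.

Combine fractions or rationalize to convert ∞-∞ to 0/0 form:
  lim(x→3) 1/(x - 3) - 6/(x² - 9) = 1/6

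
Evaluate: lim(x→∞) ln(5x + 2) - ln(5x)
This is an ∞-∞ indeterminate form.

Combine fractions or rationalize to convert ∞-∞ to 0/0 form:
  lim(x→∞) ln(5x + 2) - ln(5x) = 0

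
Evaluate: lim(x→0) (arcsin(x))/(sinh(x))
This is a 0/0 indeterminate form.

Apply L'Hôpital's rule: differentiate numerator and denominator separately.
  f(x) = asin(x)   ⇒   f'(x) = 1/sqrt(1 - x^2)
  g(x) = sinh(x)   ⇒   g'(x) = cosh(x)
  lim(x→0) f'(x)/g'(x) = lim(x→0) (1/sqrt(1 - x^2))/(cosh(x))
  = 1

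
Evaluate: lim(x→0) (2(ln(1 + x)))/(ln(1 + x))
This is a 0/0 indeterminate form.

Apply L'Hôpital's rule: differentiate numerator and denominator separately.
  f(x) = 2·ln(x + 1)   ⇒   f'(x) = 2/(x + 1)
  g(x) = ln(x + 1)   ⇒   g'(x) = 1/(x + 1)
  lim(x→0) f'(x)/g'(x) = lim(x→0) (2/(x + 1))/(1/(x + 1))
  = 2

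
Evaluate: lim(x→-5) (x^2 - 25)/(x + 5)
This is a standard limit.

Factor or rationalize the expression:
  lim(x→-5) (x^2 - 25)/(x + 5) = -10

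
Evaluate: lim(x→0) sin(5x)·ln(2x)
This is a 0·∞ indeterminate form.

Rewrite 0·∞ as a quotient (0/0 or ∞/∞ form), then apply L'Hôpital's rule:
  lim(x→0) sin(5x)·ln(2x) = 0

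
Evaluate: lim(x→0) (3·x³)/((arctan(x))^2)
This is a 0/0 indeterminate form.

Apply L'Hôpital's rule: differentiate numerator and denominator separately.
  f(x) = 3·x^3   ⇒   f'(x) = 9·x^2
  g(x) = atan(x)^2   ⇒   g'(x) = 2·atan(x)/(x^2 + 1)
  lim(x→0) f'(x)/g'(x) = lim(x→0) (9·x^2)/(2·atan(x)/(x^2 + 1))
  = 0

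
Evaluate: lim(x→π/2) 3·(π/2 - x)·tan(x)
This is a 0·∞ indeterminate form.

Rewrite 0·∞ as a quotient (0/0 or ∞/∞ form), then apply L'Hôpital's rule:
  lim(x→π/2) 3·(π/2 - x)·tan(x) = 3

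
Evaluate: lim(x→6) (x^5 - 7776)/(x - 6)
This is a standard limit.

Factor or rationalize the expression:
  lim(x→6) (x^5 - 7776)/(x - 6) = 6480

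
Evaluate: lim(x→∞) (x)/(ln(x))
This is an ∞/∞ indeterminate form.

Apply L'Hôpital's rule: differentiate numerator and denominator separately.
  f(x) = x   ⇒   f'(x) = 1
  g(x) = ln(x)   ⇒   g'(x) = 1/x
  lim(x→∞) f'(x)/g'(x) = lim(x→∞) (1)/(1/x)
  = ∞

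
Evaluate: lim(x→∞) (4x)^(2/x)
This is an exponential indeterminate form.

For exponential indeterminate forms, take the natural log:
  Let L = lim(x→∞) (4x)^(2/x)
  Then ln(L) = lim(x→∞) [exponent × ln(base)]
  Evaluate using L'Hôpital or standard limits, then exponentiate.
  L = 1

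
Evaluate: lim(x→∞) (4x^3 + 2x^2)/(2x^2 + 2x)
This is an ∞/∞ indeterminate form.

Apply L'Hôpital's rule: differentiate numerator and denominator separately.
  f(x) = 4·x^3 + 2·x^2   ⇒   f'(x) = 12·x^2 + 4·x
  g(x) = 2·x^2 + 2·x   ⇒   g'(x) = 4·x + 2
  lim(x→∞) f'(x)/g'(x) = lim(x→∞) (12·x^2 + 4·x)/(4·x + 2)
  = ∞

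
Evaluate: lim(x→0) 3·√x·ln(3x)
This is a 0·∞ indeterminate form.

Rewrite 0·∞ as a quotient (0/0 or ∞/∞ form), then apply L'Hôpital's rule:
  lim(x→0) 3·√x·ln(3x) = 0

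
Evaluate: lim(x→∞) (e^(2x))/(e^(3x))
This is an ∞/∞ indeterminate form.

Apply L'Hôpital's rule: differentiate numerator and denominator separately.
  f(x) = e^(2·x)   ⇒   f'(x) = 2·e^(2·x)
  g(x) = e^(3·x)   ⇒   g'(x) = 3·e^(3·x)
  lim(x→∞) f'(x)/g'(x) = lim(x→∞) (2·e^(2·x))/(3·e^(3·x))
  = 0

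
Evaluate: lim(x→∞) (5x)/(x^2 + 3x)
This is an ∞/∞ indeterminate form.

Apply L'Hôpital's rule: differentiate numerator and denominator separately.
  f(x) = 5·x   ⇒   f'(x) = 5
  g(x) = x^2 + 3·x   ⇒   g'(x) = 2·x + 3
  lim(x→∞) f'(x)/g'(x) = lim(x→∞) (5)/(2·x + 3)
  = 0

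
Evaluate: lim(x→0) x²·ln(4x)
This is a 0·∞ indeterminate form.

Rewrite 0·∞ as a quotient (0/0 or ∞/∞ form), then apply L'Hôpital's rule:
  lim(x→0) x²·ln(4x) = 0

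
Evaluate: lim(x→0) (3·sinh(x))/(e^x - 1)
This is a 0/0 indeterminate form.

Apply L'Hôpital's rule: differentiate numerator and denominator separately.
  f(x) = 3·sinh(x)   ⇒   f'(x) = 3·cosh(x)
  g(x) = e^(x) - 1   ⇒   g'(x) = e^(x)
  lim(x→0) f'(x)/g'(x) = lim(x→0) (3·cosh(x))/(e^(x))
  = 3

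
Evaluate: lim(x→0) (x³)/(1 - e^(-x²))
This is a 0/0 indeterminate form.

Apply L'Hôpital's rule: differentiate numerator and denominator separately.
  f(x) = x^3   ⇒   f'(x) = 3·x^2
  g(x) = 1 - e^(-x^2)   ⇒   g'(x) = 2·x·e^(-x^2)
  lim(x→0) f'(x)/g'(x) = lim(x→0) (3·x^2)/(2·x·e^(-x^2))
  = 0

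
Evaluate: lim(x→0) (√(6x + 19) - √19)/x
This is a standard limit.

Factor or rationalize the expression:
  lim(x→0) (√(6x + 19) - √19)/x = 3·sqrt(19)/19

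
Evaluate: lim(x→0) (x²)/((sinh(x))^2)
This is a 0/0 indeterminate form.

Apply L'Hôpital's rule: differentiate numerator and denominator separately.
  f(x) = x^2   ⇒   f'(x) = 2·x
  g(x) = sinh(x)^2   ⇒   g'(x) = 2·sinh(x)·cosh(x)
  lim(x→0) f'(x)/g'(x) = lim(x→0) (2·x)/(2·sinh(x)·cosh(x))
  = 1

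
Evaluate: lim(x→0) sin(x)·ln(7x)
This is a 0·∞ indeterminate form.

Rewrite 0·∞ as a quotient (0/0 or ∞/∞ form), then apply L'Hôpital's rule:
  lim(x→0) sin(x)·ln(7x) = 0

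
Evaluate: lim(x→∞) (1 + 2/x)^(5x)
This is an exponential indeterminate form.

For exponential indeterminate forms, take the natural log:
  Let L = lim(x→∞) (1 + 2/x)^(5x)
  Then ln(L) = lim(x→∞) [exponent × ln(base)]
  Evaluate using L'Hôpital or standard limits, then exponentiate.
  L = e^(10)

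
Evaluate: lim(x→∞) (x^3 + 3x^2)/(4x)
This is an ∞/∞ indeterminate form.

Apply L'Hôpital's rule: differentiate numerator and denominator separately.
  f(x) = x^3 + 3·x^2   ⇒   f'(x) = 3·x^2 + 6·x
  g(x) = 4·x   ⇒   g'(x) = 4
  lim(x→∞) f'(x)/g'(x) = lim(x→∞) (3·x^2 + 6·x)/(4)
  = ∞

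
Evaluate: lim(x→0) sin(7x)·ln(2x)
This is a 0·∞ indeterminate form.

Rewrite 0·∞ as a quotient (0/0 or ∞/∞ form), then apply L'Hôpital's rule:
  lim(x→0) sin(7x)·ln(2x) = 0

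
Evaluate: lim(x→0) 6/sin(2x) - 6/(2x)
This is an ∞-∞ indeterminate form.

Combine fractions or rationalize to convert ∞-∞ to 0/0 form:
  lim(x→0) 6/sin(2x) - 6/(2x) = 0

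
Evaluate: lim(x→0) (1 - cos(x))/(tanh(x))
This is a 0/0 indeterminate form.

Apply L'Hôpital's rule: differentiate numerator and denominator separately.
  f(x) = 1 - cos(x)   ⇒   f'(x) = sin(x)
  g(x) = tanh(x)   ⇒   g'(x) = 1 - tanh(x)^2
  lim(x→0) f'(x)/g'(x) = lim(x→0) (sin(x))/(1 - tanh(x)^2)
  = 0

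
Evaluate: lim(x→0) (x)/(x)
This is a 0/0 indeterminate form.

Apply L'Hôpital's rule: differentiate numerator and denominator separately.
  f(x) = x   ⇒   f'(x) = 1
  g(x) = x   ⇒   g'(x) = 1
  lim(x→0) f'(x)/g'(x) = lim(x→0) (1)/(1)
  = 1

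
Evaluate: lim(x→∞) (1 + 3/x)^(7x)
This is an exponential indeterminate form.

For exponential indeterminate forms, take the natural log:
  Let L = lim(x→∞) (1 + 3/x)^(7x)
  Then ln(L) = lim(x→∞) [exponent × ln(base)]
  Evaluate using L'Hôpital or standard limits, then exponentiate.
  L = e^(21)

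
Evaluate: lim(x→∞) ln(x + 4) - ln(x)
This is an ∞-∞ indeterminate form.

Combine fractions or rationalize to convert ∞-∞ to 0/0 form:
  lim(x→∞) ln(x + 4) - ln(x) = 0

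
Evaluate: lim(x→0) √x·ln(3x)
This is a 0·∞ indeterminate form.

Rewrite 0·∞ as a quotient (0/0 or ∞/∞ form), then apply L'Hôpital's rule:
  lim(x→0) √x·ln(3x) = 0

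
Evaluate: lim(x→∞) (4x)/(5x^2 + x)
This is an ∞/∞ indeterminate form.

Apply L'Hôpital's rule: differentiate numerator and denominator separately.
  f(x) = 4·x   ⇒   f'(x) = 4
  g(x) = 5·x^2 + x   ⇒   g'(x) = 10·x + 1
  lim(x→∞) f'(x)/g'(x) = lim(x→∞) (4)/(10·x + 1)
  = 0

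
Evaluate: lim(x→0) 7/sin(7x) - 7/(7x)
This is an ∞-∞ indeterminate form.

Combine fractions or rationalize to convert ∞-∞ to 0/0 form:
  lim(x→0) 7/sin(7x) - 7/(7x) = 0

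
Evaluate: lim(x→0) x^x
This is an exponential indeterminate form.

For exponential indeterminate forms, take the natural log:
  Let L = lim(x→0) x^x
  Then ln(L) = lim(x→0) [exponent × ln(base)]
  Evaluate using L'Hôpital or standard limits, then exponentiate.
  L = 1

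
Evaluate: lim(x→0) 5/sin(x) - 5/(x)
This is an ∞-∞ indeterminate form.

Combine fractions or rationalize to convert ∞-∞ to 0/0 form:
  lim(x→0) 5/sin(x) - 5/(x) = 0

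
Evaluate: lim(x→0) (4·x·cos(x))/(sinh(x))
This is a 0/0 indeterminate form.

Apply L'Hôpital's rule: differentiate numerator and denominator separately.
  f(x) = 4·x·cos(x)   ⇒   f'(x) = -4·x·sin(x) + 4·cos(x)
  g(x) = sinh(x)   ⇒   g'(x) = cosh(x)
  lim(x→0) f'(x)/g'(x) = lim(x→0) (-4·x·sin(x) + 4·cos(x))/(cosh(x))
  = 4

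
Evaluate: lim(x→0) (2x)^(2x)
This is an exponential indeterminate form.

For exponential indeterminate forms, take the natural log:
  Let L = lim(x→0) (2x)^(2x)
  Then ln(L) = lim(x→0) [exponent × ln(base)]
  Evaluate using L'Hôpital or standard limits, then exponentiate.
  L = 1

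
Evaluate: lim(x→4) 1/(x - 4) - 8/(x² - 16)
This is an ∞-∞ indeterminate form.

Combine fractions or rationalize to convert ∞-∞ to 0/0 form:
  lim(x→4) 1/(x - 4) - 8/(x² - 16) = 1/8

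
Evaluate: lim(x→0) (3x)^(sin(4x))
This is an exponential indeterminate form.

For exponential indeterminate forms, take the natural log:
  Let L = lim(x→0) (3x)^(sin(4x))
  Then ln(L) = lim(x→0) [exponent × ln(base)]
  Evaluate using L'Hôpital or standard limits, then exponentiate.
  L = 1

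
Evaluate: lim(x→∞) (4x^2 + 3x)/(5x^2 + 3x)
This is an ∞/∞ indeterminate form.

Apply L'Hôpital's rule: differentiate numerator and denominator separately.
  f(x) = 4·x^2 + 3·x   ⇒   f'(x) = 8·x + 3
  g(x) = 5·x^2 + 3·x   ⇒   g'(x) = 10·x + 3
  lim(x→∞) f'(x)/g'(x) = lim(x→∞) (8·x + 3)/(10·x + 3)
  = 4/5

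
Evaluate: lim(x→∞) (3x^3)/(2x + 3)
This is an ∞/∞ indeterminate form.

Apply L'Hôpital's rule: differentiate numerator and denominator separately.
  f(x) = 3·x^3   ⇒   f'(x) = 9·x^2
  g(x) = 2·x + 3   ⇒   g'(x) = 2
  lim(x→∞) f'(x)/g'(x) = lim(x→∞) (9·x^2)/(2)
  = ∞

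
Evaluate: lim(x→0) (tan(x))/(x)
This is a 0/0 indeterminate form.

Apply L'Hôpital's rule: differentiate numerator and denominator separately.
  f(x) = tan(x)   ⇒   f'(x) = tan(x)^2 + 1
  g(x) = x   ⇒   g'(x) = 1
  lim(x→0) f'(x)/g'(x) = lim(x→0) (tan(x)^2 + 1)/(1)
  = 1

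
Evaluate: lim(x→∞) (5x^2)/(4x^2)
This is an ∞/∞ indeterminate form.

Apply L'Hôpital's rule: differentiate numerator and denominator separately.
  f(x) = 5·x^2   ⇒   f'(x) = 10·x
  g(x) = 4·x^2   ⇒   g'(x) = 8·x
  lim(x→∞) f'(x)/g'(x) = lim(x→∞) (10·x)/(8·x)
  = 5/4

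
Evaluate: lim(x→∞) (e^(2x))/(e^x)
This is an ∞/∞ indeterminate form.

Apply L'Hôpital's rule: differentiate numerator and denominator separately.
  f(x) = e^(2·x)   ⇒   f'(x) = 2·e^(2·x)
  g(x) = e^(x)   ⇒   g'(x) = e^(x)
  lim(x→∞) f'(x)/g'(x) = lim(x→∞) (2·e^(2·x))/(e^(x))
  = ∞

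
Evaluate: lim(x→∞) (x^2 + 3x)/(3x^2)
This is an ∞/∞ indeterminate form.

Apply L'Hôpital's rule: differentiate numerator and denominator separately.
  f(x) = x^2 + 3·x   ⇒   f'(x) = 2·x + 3
  g(x) = 3·x^2   ⇒   g'(x) = 6·x
  lim(x→∞) f'(x)/g'(x) = lim(x→∞) (2·x + 3)/(6·x)
  = 1/3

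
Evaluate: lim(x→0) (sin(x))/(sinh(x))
This is a 0/0 indeterminate form.

Apply L'Hôpital's rule: differentiate numerator and denominator separately.
  f(x) = sin(x)   ⇒   f'(x) = cos(x)
  g(x) = sinh(x)   ⇒   g'(x) = cosh(x)
  lim(x→0) f'(x)/g'(x) = lim(x→0) (cos(x))/(cosh(x))
  = 1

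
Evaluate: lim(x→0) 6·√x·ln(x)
This is a 0·∞ indeterminate form.

Rewrite 0·∞ as a quotient (0/0 or ∞/∞ form), then apply L'Hôpital's rule:
  lim(x→0) 6·√x·ln(x) = 0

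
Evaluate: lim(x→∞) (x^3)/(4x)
This is an ∞/∞ indeterminate form.

Apply L'Hôpital's rule: differentiate numerator and denominator separately.
  f(x) = x^3   ⇒   f'(x) = 3·x^2
  g(x) = 4·x   ⇒   g'(x) = 4
  lim(x→∞) f'(x)/g'(x) = lim(x→∞) (3·x^2)/(4)
  = ∞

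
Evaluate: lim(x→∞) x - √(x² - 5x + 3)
This is an ∞-∞ indeterminate form.

Combine fractions or rationalize to convert ∞-∞ to 0/0 form:
  lim(x→∞) x - √(x² - 5x + 3) = 5/2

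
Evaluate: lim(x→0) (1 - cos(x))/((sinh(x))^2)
This is a 0/0 indeterminate form.

Apply L'Hôpital's rule: differentiate numerator and denominator separately.
  f(x) = 1 - cos(x)   ⇒   f'(x) = sin(x)
  g(x) = sinh(x)^2   ⇒   g'(x) = 2·sinh(x)·cosh(x)
  lim(x→0) f'(x)/g'(x) = lim(x→0) (sin(x))/(2·sinh(x)·cosh(x))
  = 1/2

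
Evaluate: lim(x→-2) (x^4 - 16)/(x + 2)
This is a standard limit.

Factor or rationalize the expression:
  lim(x→-2) (x^4 - 16)/(x + 2) = -32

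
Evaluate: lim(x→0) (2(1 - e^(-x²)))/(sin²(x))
This is a 0/0 indeterminate form.

Apply L'Hôpital's rule: differentiate numerator and denominator separately.
  f(x) = 2 - 2·e^(-x^2)   ⇒   f'(x) = 4·x·e^(-x^2)
  g(x) = sin(x)^2   ⇒   g'(x) = 2·sin(x)·cos(x)
  lim(x→0) f'(x)/g'(x) = lim(x→0) (4·x·e^(-x^2))/(2·sin(x)·cos(x))
  = 2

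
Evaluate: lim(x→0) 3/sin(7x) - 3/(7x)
This is an ∞-∞ indeterminate form.

Combine fractions or rationalize to convert ∞-∞ to 0/0 form:
  lim(x→0) 3/sin(7x) - 3/(7x) = 0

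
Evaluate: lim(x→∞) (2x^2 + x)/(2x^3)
This is an ∞/∞ indeterminate form.

Apply L'Hôpital's rule: differentiate numerator and denominator separately.
  f(x) = 2·x^2 + x   ⇒   f'(x) = 4·x + 1
  g(x) = 2·x^3   ⇒   g'(x) = 6·x^2
  lim(x→∞) f'(x)/g'(x) = lim(x→∞) (4·x + 1)/(6·x^2)
  = 0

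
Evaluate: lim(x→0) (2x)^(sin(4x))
This is an exponential indeterminate form.

For exponential indeterminate forms, take the natural log:
  Let L = lim(x→0) (2x)^(sin(4x))
  Then ln(L) = lim(x→0) [exponent × ln(base)]
  Evaluate using L'Hôpital or standard limits, then exponentiate.
  L = 1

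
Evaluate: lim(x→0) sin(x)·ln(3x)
This is a 0·∞ indeterminate form.

Rewrite 0·∞ as a quotient (0/0 or ∞/∞ form), then apply L'Hôpital's rule:
  lim(x→0) sin(x)·ln(3x) = 0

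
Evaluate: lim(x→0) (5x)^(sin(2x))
This is an exponential indeterminate form.

For exponential indeterminate forms, take the natural log:
  Let L = lim(x→0) (5x)^(sin(2x))
  Then ln(L) = lim(x→0) [exponent × ln(base)]
  Evaluate using L'Hôpital or standard limits, then exponentiate.
  L = 1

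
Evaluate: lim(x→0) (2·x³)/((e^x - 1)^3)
This is a 0/0 indeterminate form.

Apply L'Hôpital's rule: differentiate numerator and denominator separately.
  f(x) = 2·x^3   ⇒   f'(x) = 6·x^2
  g(x) = (e^(x) - 1)^3   ⇒   g'(x) = 3·(e^(x) - 1)^2·e^(x)
  lim(x→0) f'(x)/g'(x) = lim(x→0) (6·x^2)/(3·(e^(x) - 1)^2·e^(x))
  = 2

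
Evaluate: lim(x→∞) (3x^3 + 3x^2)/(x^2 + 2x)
This is an ∞/∞ indeterminate form.

Apply L'Hôpital's rule: differentiate numerator and denominator separately.
  f(x) = 3·x^3 + 3·x^2   ⇒   f'(x) = 9·x^2 + 6·x
  g(x) = x^2 + 2·x   ⇒   g'(x) = 2·x + 2
  lim(x→∞) f'(x)/g'(x) = lim(x→∞) (9·x^2 + 6·x)/(2·x + 2)
  = ∞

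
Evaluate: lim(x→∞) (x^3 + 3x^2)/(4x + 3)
This is an ∞/∞ indeterminate form.

Apply L'Hôpital's rule: differentiate numerator and denominator separately.
  f(x) = x^3 + 3·x^2   ⇒   f'(x) = 3·x^2 + 6·x
  g(x) = 4·x + 3   ⇒   g'(x) = 4
  lim(x→∞) f'(x)/g'(x) = lim(x→∞) (3·x^2 + 6·x)/(4)
  = ∞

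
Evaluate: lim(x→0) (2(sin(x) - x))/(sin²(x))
This is a 0/0 indeterminate form.

Apply L'Hôpital's rule: differentiate numerator and denominator separately.
  f(x) = -2·x + 2·sin(x)   ⇒   f'(x) = 2·cos(x) - 2
  g(x) = sin(x)^2   ⇒   g'(x) = 2·sin(x)·cos(x)
  lim(x→0) f'(x)/g'(x) = lim(x→0) (2·cos(x) - 2)/(2·sin(x)·cos(x))
  = 0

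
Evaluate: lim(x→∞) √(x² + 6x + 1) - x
This is an ∞-∞ indeterminate form.

Combine fractions or rationalize to convert ∞-∞ to 0/0 form:
  lim(x→∞) √(x² + 6x + 1) - x = 3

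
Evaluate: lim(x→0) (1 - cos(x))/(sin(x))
This is a 0/0 indeterminate form.

Apply L'Hôpital's rule: differentiate numerator and denominator separately.
  f(x) = 1 - cos(x)   ⇒   f'(x) = sin(x)
  g(x) = sin(x)   ⇒   g'(x) = cos(x)
  lim(x→0) f'(x)/g'(x) = lim(x→0) (sin(x))/(cos(x))
  = 0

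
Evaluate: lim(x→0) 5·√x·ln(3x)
This is a 0·∞ indeterminate form.

Rewrite 0·∞ as a quotient (0/0 or ∞/∞ form), then apply L'Hôpital's rule:
  lim(x→0) 5·√x·ln(3x) = 0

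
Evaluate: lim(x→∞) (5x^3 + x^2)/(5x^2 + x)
This is an ∞/∞ indeterminate form.

Apply L'Hôpital's rule: differentiate numerator and denominator separately.
  f(x) = 5·x^3 + x^2   ⇒   f'(x) = 15·x^2 + 2·x
  g(x) = 5·x^2 + x   ⇒   g'(x) = 10·x + 1
  lim(x→∞) f'(x)/g'(x) = lim(x→∞) (15·x^2 + 2·x)/(10·x + 1)
  = ∞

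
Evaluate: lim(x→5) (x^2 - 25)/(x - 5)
This is a standard limit.

Factor or rationalize the expression:
  lim(x→5) (x^2 - 25)/(x - 5) = 10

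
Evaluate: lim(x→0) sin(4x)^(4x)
This is an exponential indeterminate form.

For exponential indeterminate forms, take the natural log:
  Let L = lim(x→0) sin(4x)^(4x)
  Then ln(L) = lim(x→0) [exponent × ln(base)]
  Evaluate using L'Hôpital or standard limits, then exponentiate.
  L = 1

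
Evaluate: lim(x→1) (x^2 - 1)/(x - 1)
This is a standard limit.

Factor or rationalize the expression:
  lim(x→1) (x^2 - 1)/(x - 1) = 2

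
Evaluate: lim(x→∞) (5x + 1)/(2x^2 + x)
This is an ∞/∞ indeterminate form.

Apply L'Hôpital's rule: differentiate numerator and denominator separately.
  f(x) = 5·x + 1   ⇒   f'(x) = 5
  g(x) = 2·x^2 + x   ⇒   g'(x) = 4·x + 1
  lim(x→∞) f'(x)/g'(x) = lim(x→∞) (5)/(4·x + 1)
  = 0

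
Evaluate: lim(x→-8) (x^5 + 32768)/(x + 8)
This is a standard limit.

Factor or rationalize the expression:
  lim(x→-8) (x^5 + 32768)/(x + 8) = 20480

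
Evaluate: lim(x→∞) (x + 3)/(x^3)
This is an ∞/∞ indeterminate form.

Apply L'Hôpital's rule: differentiate numerator and denominator separately.
  f(x) = x + 3   ⇒   f'(x) = 1
  g(x) = x^3   ⇒   g'(x) = 3·x^2
  lim(x→∞) f'(x)/g'(x) = lim(x→∞) (1)/(3·x^2)
  = 0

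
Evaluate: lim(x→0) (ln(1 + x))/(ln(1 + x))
This is a 0/0 indeterminate form.

Apply L'Hôpital's rule: differentiate numerator and denominator separately.
  f(x) = ln(x + 1)   ⇒   f'(x) = 1/(x + 1)
  g(x) = ln(x + 1)   ⇒   g'(x) = 1/(x + 1)
  lim(x→0) f'(x)/g'(x) = lim(x→0) (1/(x + 1))/(1/(x + 1))
  = 1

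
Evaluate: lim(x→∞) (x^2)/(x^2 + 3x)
This is an ∞/∞ indeterminate form.

Apply L'Hôpital's rule: differentiate numerator and denominator separately.
  f(x) = x^2   ⇒   f'(x) = 2·x
  g(x) = x^2 + 3·x   ⇒   g'(x) = 2·x + 3
  lim(x→∞) f'(x)/g'(x) = lim(x→∞) (2·x)/(2·x + 3)
  = 1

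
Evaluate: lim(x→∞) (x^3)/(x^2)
This is an ∞/∞ indeterminate form.

Apply L'Hôpital's rule: differentiate numerator and denominator separately.
  f(x) = x^3   ⇒   f'(x) = 3·x^2
  g(x) = x^2   ⇒   g'(x) = 2·x
  lim(x→∞) f'(x)/g'(x) = lim(x→∞) (3·x^2)/(2·x)
  = ∞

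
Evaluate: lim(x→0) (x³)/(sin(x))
This is a 0/0 indeterminate form.

Apply L'Hôpital's rule: differentiate numerator and denominator separately.
  f(x) = x^3   ⇒   f'(x) = 3·x^2
  g(x) = sin(x)   ⇒   g'(x) = cos(x)
  lim(x→0) f'(x)/g'(x) = lim(x→0) (3·x^2)/(cos(x))
  = 0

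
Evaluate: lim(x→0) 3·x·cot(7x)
This is a 0·∞ indeterminate form.

Rewrite 0·∞ as a quotient (0/0 or ∞/∞ form), then apply L'Hôpital's rule:
  lim(x→0) 3·x·cot(7x) = 3/7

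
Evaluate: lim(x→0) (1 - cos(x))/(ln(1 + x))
This is a 0/0 indeterminate form.

Apply L'Hôpital's rule: differentiate numerator and denominator separately.
  f(x) = 1 - cos(x)   ⇒   f'(x) = sin(x)
  g(x) = ln(x + 1)   ⇒   g'(x) = 1/(x + 1)
  lim(x→0) f'(x)/g'(x) = lim(x→0) (sin(x))/(1/(x + 1))
  = 0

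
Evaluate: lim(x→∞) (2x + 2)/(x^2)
This is an ∞/∞ indeterminate form.

Apply L'Hôpital's rule: differentiate numerator and denominator separately.
  f(x) = 2·x + 2   ⇒   f'(x) = 2
  g(x) = x^2   ⇒   g'(x) = 2·x
  lim(x→∞) f'(x)/g'(x) = lim(x→∞) (2)/(2·x)
  = 0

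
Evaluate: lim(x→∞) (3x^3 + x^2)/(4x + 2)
This is an ∞/∞ indeterminate form.

Apply L'Hôpital's rule: differentiate numerator and denominator separately.
  f(x) = 3·x^3 + x^2   ⇒   f'(x) = 9·x^2 + 2·x
  g(x) = 4·x + 2   ⇒   g'(x) = 4
  lim(x→∞) f'(x)/g'(x) = lim(x→∞) (9·x^2 + 2·x)/(4)
  = ∞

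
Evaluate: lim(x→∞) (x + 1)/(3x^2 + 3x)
This is an ∞/∞ indeterminate form.

Apply L'Hôpital's rule: differentiate numerator and denominator separately.
  f(x) = x + 1   ⇒   f'(x) = 1
  g(x) = 3·x^2 + 3·x   ⇒   g'(x) = 6·x + 3
  lim(x→∞) f'(x)/g'(x) = lim(x→∞) (1)/(6·x + 3)
  = 0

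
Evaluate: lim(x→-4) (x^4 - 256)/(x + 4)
This is a standard limit.

Factor or rationalize the expression:
  lim(x→-4) (x^4 - 256)/(x + 4) = -256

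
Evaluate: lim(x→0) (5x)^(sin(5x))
This is an exponential indeterminate form.

For exponential indeterminate forms, take the natural log:
  Let L = lim(x→0) (5x)^(sin(5x))
  Then ln(L) = lim(x→0) [exponent × ln(base)]
  Evaluate using L'Hôpital or standard limits, then exponentiate.
  L = 1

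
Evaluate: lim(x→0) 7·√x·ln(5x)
This is a 0·∞ indeterminate form.

Rewrite 0·∞ as a quotient (0/0 or ∞/∞ form), then apply L'Hôpital's rule:
  lim(x→0) 7·√x·ln(5x) = 0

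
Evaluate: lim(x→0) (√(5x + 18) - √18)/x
This is a standard limit.

Factor or rationalize the expression:
  lim(x→0) (√(5x + 18) - √18)/x = 5·sqrt(2)/12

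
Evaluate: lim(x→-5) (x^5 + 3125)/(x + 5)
This is a standard limit.

Factor or rationalize the expression:
  lim(x→-5) (x^5 + 3125)/(x + 5) = 3125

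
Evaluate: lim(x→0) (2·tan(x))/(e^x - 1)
This is a 0/0 indeterminate form.

Apply L'Hôpital's rule: differentiate numerator and denominator separately.
  f(x) = 2·tan(x)   ⇒   f'(x) = 2·tan(x)^2 + 2
  g(x) = e^(x) - 1   ⇒   g'(x) = e^(x)
  lim(x→0) f'(x)/g'(x) = lim(x→0) (2·tan(x)^2 + 2)/(e^(x))
  = 2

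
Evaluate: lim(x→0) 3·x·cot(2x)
This is a 0·∞ indeterminate form.

Rewrite 0·∞ as a quotient (0/0 or ∞/∞ form), then apply L'Hôpital's rule:
  lim(x→0) 3·x·cot(2x) = 3/2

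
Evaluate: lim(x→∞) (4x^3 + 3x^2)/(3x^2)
This is an ∞/∞ indeterminate form.

Apply L'Hôpital's rule: differentiate numerator and denominator separately.
  f(x) = 4·x^3 + 3·x^2   ⇒   f'(x) = 12·x^2 + 6·x
  g(x) = 3·x^2   ⇒   g'(x) = 6·x
  lim(x→∞) f'(x)/g'(x) = lim(x→∞) (12·x^2 + 6·x)/(6·x)
  = ∞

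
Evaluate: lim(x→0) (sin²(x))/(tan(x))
This is a 0/0 indeterminate form.

Apply L'Hôpital's rule: differentiate numerator and denominator separately.
  f(x) = sin(x)^2   ⇒   f'(x) = 2·sin(x)·cos(x)
  g(x) = tan(x)   ⇒   g'(x) = tan(x)^2 + 1
  lim(x→0) f'(x)/g'(x) = lim(x→0) (2·sin(x)·cos(x))/(tan(x)^2 + 1)
  = 0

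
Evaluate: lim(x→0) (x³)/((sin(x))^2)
This is a 0/0 indeterminate form.

Apply L'Hôpital's rule: differentiate numerator and denominator separately.
  f(x) = x^3   ⇒   f'(x) = 3·x^2
  g(x) = sin(x)^2   ⇒   g'(x) = 2·sin(x)·cos(x)
  lim(x→0) f'(x)/g'(x) = lim(x→0) (3·x^2)/(2·sin(x)·cos(x))
  = 0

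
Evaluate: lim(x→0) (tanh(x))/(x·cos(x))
This is a 0/0 indeterminate form.

Apply L'Hôpital's rule: differentiate numerator and denominator separately.
  f(x) = tanh(x)   ⇒   f'(x) = 1 - tanh(x)^2
  g(x) = x·cos(x)   ⇒   g'(x) = -x·sin(x) + cos(x)
  lim(x→0) f'(x)/g'(x) = lim(x→0) (1 - tanh(x)^2)/(-x·sin(x) + cos(x))
  = 1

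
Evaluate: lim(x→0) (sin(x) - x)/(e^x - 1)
This is a 0/0 indeterminate form.

Apply L'Hôpital's rule: differentiate numerator and denominator separately.
  f(x) = -x + sin(x)   ⇒   f'(x) = cos(x) - 1
  g(x) = e^(x) - 1   ⇒   g'(x) = e^(x)
  lim(x→0) f'(x)/g'(x) = lim(x→0) (cos(x) - 1)/(e^(x))
  = 0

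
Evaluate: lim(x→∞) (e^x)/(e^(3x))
This is an ∞/∞ indeterminate form.

Apply L'Hôpital's rule: differentiate numerator and denominator separately.
  f(x) = e^(x)   ⇒   f'(x) = e^(x)
  g(x) = e^(3·x)   ⇒   g'(x) = 3·e^(3·x)
  lim(x→∞) f'(x)/g'(x) = lim(x→∞) (e^(x))/(3·e^(3·x))
  = 0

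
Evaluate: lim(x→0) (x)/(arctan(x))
This is a 0/0 indeterminate form.

Apply L'Hôpital's rule: differentiate numerator and denominator separately.
  f(x) = x   ⇒   f'(x) = 1
  g(x) = atan(x)   ⇒   g'(x) = 1/(x^2 + 1)
  lim(x→0) f'(x)/g'(x) = lim(x→0) (1)/(1/(x^2 + 1))
  = 1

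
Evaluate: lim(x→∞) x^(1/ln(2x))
This is an exponential indeterminate form.

For exponential indeterminate forms, take the natural log:
  Let L = lim(x→∞) x^(1/ln(2x))
  Then ln(L) = lim(x→∞) [exponent × ln(base)]
  Evaluate using L'Hôpital or standard limits, then exponentiate.
  L = e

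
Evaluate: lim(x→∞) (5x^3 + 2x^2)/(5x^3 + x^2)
This is an ∞/∞ indeterminate form.

Apply L'Hôpital's rule: differentiate numerator and denominator separately.
  f(x) = 5·x^3 + 2·x^2   ⇒   f'(x) = 15·x^2 + 4·x
  g(x) = 5·x^3 + x^2   ⇒   g'(x) = 15·x^2 + 2·x
  lim(x→∞) f'(x)/g'(x) = lim(x→∞) (15·x^2 + 4·x)/(15·x^2 + 2·x)
  = 1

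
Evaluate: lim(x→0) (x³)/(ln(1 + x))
This is a 0/0 indeterminate form.

Apply L'Hôpital's rule: differentiate numerator and denominator separately.
  f(x) = x^3   ⇒   f'(x) = 3·x^2
  g(x) = ln(x + 1)   ⇒   g'(x) = 1/(x + 1)
  lim(x→0) f'(x)/g'(x) = lim(x→0) (3·x^2)/(1/(x + 1))
  = 0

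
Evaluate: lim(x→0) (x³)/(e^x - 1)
This is a 0/0 indeterminate form.

Apply L'Hôpital's rule: differentiate numerator and denominator separately.
  f(x) = x^3   ⇒   f'(x) = 3·x^2
  g(x) = e^(x) - 1   ⇒   g'(x) = e^(x)
  lim(x→0) f'(x)/g'(x) = lim(x→0) (3·x^2)/(e^(x))
  = 0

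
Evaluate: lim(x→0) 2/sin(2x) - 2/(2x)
This is an ∞-∞ indeterminate form.

Combine fractions or rationalize to convert ∞-∞ to 0/0 form:
  lim(x→0) 2/sin(2x) - 2/(2x) = 0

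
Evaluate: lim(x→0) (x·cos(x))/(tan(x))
This is a 0/0 indeterminate form.

Apply L'Hôpital's rule: differentiate numerator and denominator separately.
  f(x) = x·cos(x)   ⇒   f'(x) = -x·sin(x) + cos(x)
  g(x) = tan(x)   ⇒   g'(x) = tan(x)^2 + 1
  lim(x→0) f'(x)/g'(x) = lim(x→0) (-x·sin(x) + cos(x))/(tan(x)^2 + 1)
  = 1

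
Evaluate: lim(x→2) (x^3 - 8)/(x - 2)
This is a standard limit.

Factor or rationalize the expression:
  lim(x→2) (x^3 - 8)/(x - 2) = 12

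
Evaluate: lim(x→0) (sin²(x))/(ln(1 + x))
This is a 0/0 indeterminate form.

Apply L'Hôpital's rule: differentiate numerator and denominator separately.
  f(x) = sin(x)^2   ⇒   f'(x) = 2·sin(x)·cos(x)
  g(x) = ln(x + 1)   ⇒   g'(x) = 1/(x + 1)
  lim(x→0) f'(x)/g'(x) = lim(x→0) (2·sin(x)·cos(x))/(1/(x + 1))
  = 0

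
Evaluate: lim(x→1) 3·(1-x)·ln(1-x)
This is a 0·∞ indeterminate form.

Rewrite 0·∞ as a quotient (0/0 or ∞/∞ form), then apply L'Hôpital's rule:
  lim(x→1) 3·(1-x)·ln(1-x) = 0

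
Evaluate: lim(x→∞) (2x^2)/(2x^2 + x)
This is an ∞/∞ indeterminate form.

Apply L'Hôpital's rule: differentiate numerator and denominator separately.
  f(x) = 2·x^2   ⇒   f'(x) = 4·x
  g(x) = 2·x^2 + x   ⇒   g'(x) = 4·x + 1
  lim(x→∞) f'(x)/g'(x) = lim(x→∞) (4·x)/(4·x + 1)
  = 1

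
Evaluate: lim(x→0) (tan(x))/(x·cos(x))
This is a 0/0 indeterminate form.

Apply L'Hôpital's rule: differentiate numerator and denominator separately.
  f(x) = tan(x)   ⇒   f'(x) = tan(x)^2 + 1
  g(x) = x·cos(x)   ⇒   g'(x) = -x·sin(x) + cos(x)
  lim(x→0) f'(x)/g'(x) = lim(x→0) (tan(x)^2 + 1)/(-x·sin(x) + cos(x))
  = 1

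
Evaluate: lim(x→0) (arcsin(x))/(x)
This is a 0/0 indeterminate form.

Apply L'Hôpital's rule: differentiate numerator and denominator separately.
  f(x) = asin(x)   ⇒   f'(x) = 1/sqrt(1 - x^2)
  g(x) = x   ⇒   g'(x) = 1
  lim(x→0) f'(x)/g'(x) = lim(x→0) (1/sqrt(1 - x^2))/(1)
  = 1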